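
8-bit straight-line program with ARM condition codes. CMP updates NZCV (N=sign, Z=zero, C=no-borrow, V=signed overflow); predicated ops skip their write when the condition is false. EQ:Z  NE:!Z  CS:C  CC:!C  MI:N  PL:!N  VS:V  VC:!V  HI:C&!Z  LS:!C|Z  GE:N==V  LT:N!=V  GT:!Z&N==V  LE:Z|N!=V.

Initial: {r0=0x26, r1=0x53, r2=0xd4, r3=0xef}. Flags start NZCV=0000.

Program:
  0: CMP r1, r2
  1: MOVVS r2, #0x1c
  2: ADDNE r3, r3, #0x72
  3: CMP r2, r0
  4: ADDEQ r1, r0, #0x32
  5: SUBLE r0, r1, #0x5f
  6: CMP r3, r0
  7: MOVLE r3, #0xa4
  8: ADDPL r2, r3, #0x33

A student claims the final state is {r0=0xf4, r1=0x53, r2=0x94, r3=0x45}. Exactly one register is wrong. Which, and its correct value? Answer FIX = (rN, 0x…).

[0] flags=0000 → (cmp)
[1] flags=0000 VS?F → skip
[2] flags=0000 NE?T → r3=0x61
[3] flags=1010 → (cmp)
[4] flags=1010 EQ?F → skip
[5] flags=1010 LE?T → r0=0xf4
[6] flags=0000 → (cmp)
[7] flags=0000 LE?F → skip
[8] flags=0000 PL?T → r2=0x94

FIX = (r3, 0x61)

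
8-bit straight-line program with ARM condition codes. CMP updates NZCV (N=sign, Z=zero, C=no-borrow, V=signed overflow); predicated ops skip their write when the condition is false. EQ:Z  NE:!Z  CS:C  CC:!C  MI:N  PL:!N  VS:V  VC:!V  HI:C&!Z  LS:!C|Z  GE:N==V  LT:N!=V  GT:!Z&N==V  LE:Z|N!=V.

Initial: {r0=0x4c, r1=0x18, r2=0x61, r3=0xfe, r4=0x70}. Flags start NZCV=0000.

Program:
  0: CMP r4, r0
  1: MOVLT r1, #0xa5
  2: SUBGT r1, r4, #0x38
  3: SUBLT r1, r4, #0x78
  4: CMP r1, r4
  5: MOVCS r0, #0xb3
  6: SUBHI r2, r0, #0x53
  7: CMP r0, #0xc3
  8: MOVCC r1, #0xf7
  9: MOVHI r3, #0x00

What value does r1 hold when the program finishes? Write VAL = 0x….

0: ✓ CMP  NZCV=0010
1: · MOVLT
2: ✓ SUBGT  r1←0x38
3: · SUBLT
4: ✓ CMP  NZCV=1000
5: · MOVCS
6: · SUBHI
7: ✓ CMP  NZCV=1001
8: ✓ MOVCC  r1←0xf7
9: · MOVHI

VAL = 0xf7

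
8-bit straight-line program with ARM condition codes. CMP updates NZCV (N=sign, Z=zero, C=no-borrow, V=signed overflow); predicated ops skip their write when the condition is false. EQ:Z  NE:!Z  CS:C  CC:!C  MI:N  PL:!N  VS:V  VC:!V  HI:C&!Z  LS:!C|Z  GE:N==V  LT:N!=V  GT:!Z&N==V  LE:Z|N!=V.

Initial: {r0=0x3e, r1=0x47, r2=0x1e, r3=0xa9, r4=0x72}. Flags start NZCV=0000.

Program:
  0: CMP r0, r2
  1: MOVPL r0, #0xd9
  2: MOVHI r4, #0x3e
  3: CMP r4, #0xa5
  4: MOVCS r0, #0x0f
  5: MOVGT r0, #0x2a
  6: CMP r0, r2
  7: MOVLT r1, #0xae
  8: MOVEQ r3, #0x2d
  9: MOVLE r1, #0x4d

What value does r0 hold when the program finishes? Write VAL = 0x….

[0] flags=0010 → (cmp)
[1] flags=0010 PL?T → r0=0xd9
[2] flags=0010 HI?T → r4=0x3e
[3] flags=1001 → (cmp)
[4] flags=1001 CS?F → skip
[5] flags=1001 GT?T → r0=0x2a
[6] flags=0010 → (cmp)
[7] flags=0010 LT?F → skip
[8] flags=0010 EQ?F → skip
[9] flags=0010 LE?F → skip

VAL = 0x2a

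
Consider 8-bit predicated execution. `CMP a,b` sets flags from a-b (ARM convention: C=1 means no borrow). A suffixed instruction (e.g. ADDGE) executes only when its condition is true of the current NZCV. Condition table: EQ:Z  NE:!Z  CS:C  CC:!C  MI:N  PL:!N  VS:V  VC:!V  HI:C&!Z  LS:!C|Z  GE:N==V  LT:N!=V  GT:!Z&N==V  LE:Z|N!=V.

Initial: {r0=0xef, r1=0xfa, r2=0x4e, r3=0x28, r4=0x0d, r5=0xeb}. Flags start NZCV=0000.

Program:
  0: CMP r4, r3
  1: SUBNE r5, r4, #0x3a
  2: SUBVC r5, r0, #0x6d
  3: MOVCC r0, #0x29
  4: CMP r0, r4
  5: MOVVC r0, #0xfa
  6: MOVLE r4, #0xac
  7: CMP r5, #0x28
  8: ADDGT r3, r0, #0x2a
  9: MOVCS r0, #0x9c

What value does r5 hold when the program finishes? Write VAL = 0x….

0: ✓ CMP  NZCV=1000
1: ✓ SUBNE  r5←0xd3
2: ✓ SUBVC  r5←0x82
3: ✓ MOVCC  r0←0x29
4: ✓ CMP  NZCV=0010
5: ✓ MOVVC  r0←0xfa
6: · MOVLE
7: ✓ CMP  NZCV=0011
8: · ADDGT
9: ✓ MOVCS  r0←0x9c

VAL = 0x82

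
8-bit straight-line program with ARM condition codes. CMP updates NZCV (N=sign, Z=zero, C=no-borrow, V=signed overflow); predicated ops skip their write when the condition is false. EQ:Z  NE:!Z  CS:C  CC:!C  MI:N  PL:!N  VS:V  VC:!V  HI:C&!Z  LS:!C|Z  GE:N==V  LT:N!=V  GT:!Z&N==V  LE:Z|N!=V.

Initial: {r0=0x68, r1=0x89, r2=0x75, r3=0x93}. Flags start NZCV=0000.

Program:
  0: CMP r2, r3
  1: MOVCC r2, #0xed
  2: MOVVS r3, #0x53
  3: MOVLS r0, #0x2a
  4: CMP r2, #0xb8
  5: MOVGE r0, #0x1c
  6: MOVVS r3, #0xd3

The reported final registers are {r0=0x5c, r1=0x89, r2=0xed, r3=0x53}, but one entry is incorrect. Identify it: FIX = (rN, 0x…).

0: ✓ CMP  NZCV=1001
1: ✓ MOVCC  r2←0xed
2: ✓ MOVVS  r3←0x53
3: ✓ MOVLS  r0←0x2a
4: ✓ CMP  NZCV=0010
5: ✓ MOVGE  r0←0x1c
6: · MOVVS

FIX = (r0, 0x1c)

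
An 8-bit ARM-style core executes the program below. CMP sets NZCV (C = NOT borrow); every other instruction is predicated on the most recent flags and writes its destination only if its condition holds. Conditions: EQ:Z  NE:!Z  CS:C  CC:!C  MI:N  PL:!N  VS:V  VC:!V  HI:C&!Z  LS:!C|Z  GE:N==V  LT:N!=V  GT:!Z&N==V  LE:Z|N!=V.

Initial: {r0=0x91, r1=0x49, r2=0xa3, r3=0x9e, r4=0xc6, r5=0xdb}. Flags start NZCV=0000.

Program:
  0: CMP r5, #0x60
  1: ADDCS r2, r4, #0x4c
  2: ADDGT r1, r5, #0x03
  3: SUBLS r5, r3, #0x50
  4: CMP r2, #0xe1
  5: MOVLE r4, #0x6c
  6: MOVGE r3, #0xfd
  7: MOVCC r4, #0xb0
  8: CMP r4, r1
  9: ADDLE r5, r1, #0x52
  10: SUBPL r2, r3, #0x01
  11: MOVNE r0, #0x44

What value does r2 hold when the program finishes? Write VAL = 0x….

[0] flags=0011 → (cmp)
[1] flags=0011 CS?T → r2=0x12
[2] flags=0011 GT?F → skip
[3] flags=0011 LS?F → skip
[4] flags=0000 → (cmp)
[5] flags=0000 LE?F → skip
[6] flags=0000 GE?T → r3=0xfd
[7] flags=0000 CC?T → r4=0xb0
[8] flags=0011 → (cmp)
[9] flags=0011 LE?T → r5=0x9b
[10] flags=0011 PL?T → r2=0xfc
[11] flags=0011 NE?T → r0=0x44

VAL = 0xfc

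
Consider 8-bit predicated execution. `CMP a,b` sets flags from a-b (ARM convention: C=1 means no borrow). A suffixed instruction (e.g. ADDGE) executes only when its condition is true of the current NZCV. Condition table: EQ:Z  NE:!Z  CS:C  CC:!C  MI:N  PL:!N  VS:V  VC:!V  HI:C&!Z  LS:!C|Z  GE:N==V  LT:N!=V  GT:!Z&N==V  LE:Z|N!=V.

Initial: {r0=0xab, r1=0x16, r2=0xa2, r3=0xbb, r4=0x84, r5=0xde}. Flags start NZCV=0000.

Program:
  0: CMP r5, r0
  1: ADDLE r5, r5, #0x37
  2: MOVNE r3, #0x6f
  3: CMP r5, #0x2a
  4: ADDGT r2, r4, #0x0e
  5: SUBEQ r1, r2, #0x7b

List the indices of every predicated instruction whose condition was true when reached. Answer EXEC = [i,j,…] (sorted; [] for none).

EXEC = [2]

[0] flags=0010 → (cmp)
[1] flags=0010 LE?F → skip
[2] flags=0010 NE?T → r3=0x6f
[3] flags=1010 → (cmp)
[4] flags=1010 GT?F → skip
[5] flags=1010 EQ?F → skip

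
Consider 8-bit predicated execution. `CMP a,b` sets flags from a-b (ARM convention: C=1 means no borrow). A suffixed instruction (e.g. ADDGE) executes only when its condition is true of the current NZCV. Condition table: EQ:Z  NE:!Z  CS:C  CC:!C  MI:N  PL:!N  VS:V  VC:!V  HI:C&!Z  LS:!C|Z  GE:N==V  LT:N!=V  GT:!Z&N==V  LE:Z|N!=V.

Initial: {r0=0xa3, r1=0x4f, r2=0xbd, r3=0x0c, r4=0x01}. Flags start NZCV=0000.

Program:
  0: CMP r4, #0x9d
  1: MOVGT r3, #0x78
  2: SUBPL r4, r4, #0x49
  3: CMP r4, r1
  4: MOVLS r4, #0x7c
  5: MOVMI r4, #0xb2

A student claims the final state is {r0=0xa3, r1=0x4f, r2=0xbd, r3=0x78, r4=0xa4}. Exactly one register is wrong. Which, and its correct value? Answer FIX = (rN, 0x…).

[0] flags=0000 → (cmp)
[1] flags=0000 GT?T → r3=0x78
[2] flags=0000 PL?T → r4=0xb8
[3] flags=0011 → (cmp)
[4] flags=0011 LS?F → skip
[5] flags=0011 MI?F → skip

FIX = (r4, 0xb8)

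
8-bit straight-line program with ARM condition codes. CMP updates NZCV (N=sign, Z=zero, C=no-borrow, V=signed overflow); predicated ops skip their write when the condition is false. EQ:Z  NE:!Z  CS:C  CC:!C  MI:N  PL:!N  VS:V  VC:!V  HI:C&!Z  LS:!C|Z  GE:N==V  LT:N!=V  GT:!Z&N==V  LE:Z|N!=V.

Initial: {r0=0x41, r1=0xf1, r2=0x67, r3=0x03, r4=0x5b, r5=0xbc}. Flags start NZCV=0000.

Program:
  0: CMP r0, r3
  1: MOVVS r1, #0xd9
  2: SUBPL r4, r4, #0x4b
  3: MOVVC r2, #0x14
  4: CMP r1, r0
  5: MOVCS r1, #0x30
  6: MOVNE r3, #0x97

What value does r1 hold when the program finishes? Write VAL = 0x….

0: ✓ CMP  NZCV=0010
1: · MOVVS
2: ✓ SUBPL  r4←0x10
3: ✓ MOVVC  r2←0x14
4: ✓ CMP  NZCV=1010
5: ✓ MOVCS  r1←0x30
6: ✓ MOVNE  r3←0x97

VAL = 0x30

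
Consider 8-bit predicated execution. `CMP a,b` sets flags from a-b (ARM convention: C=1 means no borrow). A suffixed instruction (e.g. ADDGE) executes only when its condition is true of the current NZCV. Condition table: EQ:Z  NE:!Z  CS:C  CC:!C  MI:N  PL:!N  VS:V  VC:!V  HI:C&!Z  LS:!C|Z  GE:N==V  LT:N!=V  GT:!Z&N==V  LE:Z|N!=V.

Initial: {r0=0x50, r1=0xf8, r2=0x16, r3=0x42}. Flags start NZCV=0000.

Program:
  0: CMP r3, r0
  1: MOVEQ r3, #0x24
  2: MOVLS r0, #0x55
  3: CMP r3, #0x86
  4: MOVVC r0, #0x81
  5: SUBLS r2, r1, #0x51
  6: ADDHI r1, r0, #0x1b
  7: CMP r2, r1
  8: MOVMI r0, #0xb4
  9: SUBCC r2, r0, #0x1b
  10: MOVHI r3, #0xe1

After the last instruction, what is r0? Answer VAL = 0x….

VAL = 0xb4

0: ✓ CMP  NZCV=1000
1: · MOVEQ
2: ✓ MOVLS  r0←0x55
3: ✓ CMP  NZCV=1001
4: · MOVVC
5: ✓ SUBLS  r2←0xa7
6: · ADDHI
7: ✓ CMP  NZCV=1000
8: ✓ MOVMI  r0←0xb4
9: ✓ SUBCC  r2←0x99
10: · MOVHI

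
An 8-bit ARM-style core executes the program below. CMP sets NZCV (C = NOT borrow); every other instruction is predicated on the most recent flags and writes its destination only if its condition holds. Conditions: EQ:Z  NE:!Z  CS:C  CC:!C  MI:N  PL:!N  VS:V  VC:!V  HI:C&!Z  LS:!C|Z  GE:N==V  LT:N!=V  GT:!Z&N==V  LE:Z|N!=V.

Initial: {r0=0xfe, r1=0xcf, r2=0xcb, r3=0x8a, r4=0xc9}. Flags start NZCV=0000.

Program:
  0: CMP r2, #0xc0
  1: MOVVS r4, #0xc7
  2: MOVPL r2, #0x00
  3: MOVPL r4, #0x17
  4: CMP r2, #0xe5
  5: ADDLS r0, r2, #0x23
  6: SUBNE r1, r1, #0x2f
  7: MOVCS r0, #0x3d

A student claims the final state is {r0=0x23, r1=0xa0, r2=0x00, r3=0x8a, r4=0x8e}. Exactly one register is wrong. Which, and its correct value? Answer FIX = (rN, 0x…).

FIX = (r4, 0x17)

0: ✓ CMP  NZCV=0010
1: · MOVVS
2: ✓ MOVPL  r2←0x00
3: ✓ MOVPL  r4←0x17
4: ✓ CMP  NZCV=0000
5: ✓ ADDLS  r0←0x23
6: ✓ SUBNE  r1←0xa0
7: · MOVCS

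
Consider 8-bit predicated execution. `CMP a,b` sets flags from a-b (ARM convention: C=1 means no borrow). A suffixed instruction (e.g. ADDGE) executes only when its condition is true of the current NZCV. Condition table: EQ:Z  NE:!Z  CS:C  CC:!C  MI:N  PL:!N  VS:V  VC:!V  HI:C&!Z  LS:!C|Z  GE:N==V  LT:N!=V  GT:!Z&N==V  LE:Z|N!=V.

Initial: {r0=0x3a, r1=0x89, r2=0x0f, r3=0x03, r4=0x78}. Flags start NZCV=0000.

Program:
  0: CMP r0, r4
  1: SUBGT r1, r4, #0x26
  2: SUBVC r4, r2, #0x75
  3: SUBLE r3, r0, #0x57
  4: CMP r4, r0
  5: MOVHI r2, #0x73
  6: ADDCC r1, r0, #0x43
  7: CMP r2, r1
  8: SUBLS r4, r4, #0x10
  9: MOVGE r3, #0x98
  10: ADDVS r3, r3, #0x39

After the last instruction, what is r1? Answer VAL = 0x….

0: ✓ CMP  NZCV=1000
1: · SUBGT
2: ✓ SUBVC  r4←0x9a
3: ✓ SUBLE  r3←0xe3
4: ✓ CMP  NZCV=0011
5: ✓ MOVHI  r2←0x73
6: · ADDCC
7: ✓ CMP  NZCV=1001
8: ✓ SUBLS  r4←0x8a
9: ✓ MOVGE  r3←0x98
10: ✓ ADDVS  r3←0xd1

VAL = 0x89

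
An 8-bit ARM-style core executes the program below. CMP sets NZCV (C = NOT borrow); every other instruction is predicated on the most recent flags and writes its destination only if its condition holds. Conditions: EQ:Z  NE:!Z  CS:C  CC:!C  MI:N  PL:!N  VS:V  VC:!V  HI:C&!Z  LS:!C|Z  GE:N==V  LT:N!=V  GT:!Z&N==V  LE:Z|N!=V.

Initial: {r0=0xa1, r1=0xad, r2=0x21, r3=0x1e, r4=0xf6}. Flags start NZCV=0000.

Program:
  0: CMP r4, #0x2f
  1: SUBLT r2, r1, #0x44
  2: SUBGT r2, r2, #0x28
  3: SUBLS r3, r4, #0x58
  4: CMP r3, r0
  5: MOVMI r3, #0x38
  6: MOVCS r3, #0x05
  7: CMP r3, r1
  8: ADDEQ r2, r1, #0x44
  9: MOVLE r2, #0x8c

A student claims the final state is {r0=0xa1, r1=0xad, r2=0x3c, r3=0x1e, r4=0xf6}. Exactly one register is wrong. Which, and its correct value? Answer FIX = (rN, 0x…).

0: ✓ CMP  NZCV=1010
1: ✓ SUBLT  r2←0x69
2: · SUBGT
3: · SUBLS
4: ✓ CMP  NZCV=0000
5: · MOVMI
6: · MOVCS
7: ✓ CMP  NZCV=0000
8: · ADDEQ
9: · MOVLE

FIX = (r2, 0x69)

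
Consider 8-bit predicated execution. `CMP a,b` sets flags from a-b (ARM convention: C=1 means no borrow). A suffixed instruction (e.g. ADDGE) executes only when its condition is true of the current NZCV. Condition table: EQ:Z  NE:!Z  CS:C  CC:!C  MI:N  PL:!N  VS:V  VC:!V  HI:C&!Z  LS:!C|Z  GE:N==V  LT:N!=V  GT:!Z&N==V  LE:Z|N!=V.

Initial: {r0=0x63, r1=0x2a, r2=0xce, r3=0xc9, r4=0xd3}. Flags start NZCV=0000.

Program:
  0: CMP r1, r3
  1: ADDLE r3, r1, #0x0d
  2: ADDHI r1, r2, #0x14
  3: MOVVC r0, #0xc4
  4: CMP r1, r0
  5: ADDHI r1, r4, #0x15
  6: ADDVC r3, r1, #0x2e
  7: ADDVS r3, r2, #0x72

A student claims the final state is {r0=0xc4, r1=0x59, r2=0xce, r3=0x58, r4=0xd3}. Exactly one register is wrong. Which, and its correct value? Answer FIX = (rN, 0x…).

[0] flags=0000 → (cmp)
[1] flags=0000 LE?F → skip
[2] flags=0000 HI?F → skip
[3] flags=0000 VC?T → r0=0xc4
[4] flags=0000 → (cmp)
[5] flags=0000 HI?F → skip
[6] flags=0000 VC?T → r3=0x58
[7] flags=0000 VS?F → skip

FIX = (r1, 0x2a)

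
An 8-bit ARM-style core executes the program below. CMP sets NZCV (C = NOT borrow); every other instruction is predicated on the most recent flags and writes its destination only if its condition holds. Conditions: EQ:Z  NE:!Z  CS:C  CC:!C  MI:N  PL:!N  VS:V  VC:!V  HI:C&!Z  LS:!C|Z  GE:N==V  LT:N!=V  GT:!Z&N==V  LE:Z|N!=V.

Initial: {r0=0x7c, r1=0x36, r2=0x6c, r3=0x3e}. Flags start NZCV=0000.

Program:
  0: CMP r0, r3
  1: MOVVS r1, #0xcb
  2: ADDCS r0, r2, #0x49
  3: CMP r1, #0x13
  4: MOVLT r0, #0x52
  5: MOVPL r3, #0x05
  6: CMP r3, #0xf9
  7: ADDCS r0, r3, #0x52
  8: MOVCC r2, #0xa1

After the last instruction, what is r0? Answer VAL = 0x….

VAL = 0xb5

0: ✓ CMP  NZCV=0010
1: · MOVVS
2: ✓ ADDCS  r0←0xb5
3: ✓ CMP  NZCV=0010
4: · MOVLT
5: ✓ MOVPL  r3←0x05
6: ✓ CMP  NZCV=0000
7: · ADDCS
8: ✓ MOVCC  r2←0xa1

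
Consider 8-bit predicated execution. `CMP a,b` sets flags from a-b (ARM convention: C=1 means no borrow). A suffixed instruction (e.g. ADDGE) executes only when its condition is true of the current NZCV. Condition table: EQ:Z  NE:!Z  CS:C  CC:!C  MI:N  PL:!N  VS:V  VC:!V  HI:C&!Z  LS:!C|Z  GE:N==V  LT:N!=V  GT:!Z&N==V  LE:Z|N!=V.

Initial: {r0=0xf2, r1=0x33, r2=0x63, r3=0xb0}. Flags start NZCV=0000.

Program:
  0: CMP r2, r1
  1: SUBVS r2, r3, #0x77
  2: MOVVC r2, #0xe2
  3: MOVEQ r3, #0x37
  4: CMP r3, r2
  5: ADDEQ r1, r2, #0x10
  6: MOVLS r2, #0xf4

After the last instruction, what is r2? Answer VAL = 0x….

[0] flags=0010 → (cmp)
[1] flags=0010 VS?F → skip
[2] flags=0010 VC?T → r2=0xe2
[3] flags=0010 EQ?F → skip
[4] flags=1000 → (cmp)
[5] flags=1000 EQ?F → skip
[6] flags=1000 LS?T → r2=0xf4

VAL = 0xf4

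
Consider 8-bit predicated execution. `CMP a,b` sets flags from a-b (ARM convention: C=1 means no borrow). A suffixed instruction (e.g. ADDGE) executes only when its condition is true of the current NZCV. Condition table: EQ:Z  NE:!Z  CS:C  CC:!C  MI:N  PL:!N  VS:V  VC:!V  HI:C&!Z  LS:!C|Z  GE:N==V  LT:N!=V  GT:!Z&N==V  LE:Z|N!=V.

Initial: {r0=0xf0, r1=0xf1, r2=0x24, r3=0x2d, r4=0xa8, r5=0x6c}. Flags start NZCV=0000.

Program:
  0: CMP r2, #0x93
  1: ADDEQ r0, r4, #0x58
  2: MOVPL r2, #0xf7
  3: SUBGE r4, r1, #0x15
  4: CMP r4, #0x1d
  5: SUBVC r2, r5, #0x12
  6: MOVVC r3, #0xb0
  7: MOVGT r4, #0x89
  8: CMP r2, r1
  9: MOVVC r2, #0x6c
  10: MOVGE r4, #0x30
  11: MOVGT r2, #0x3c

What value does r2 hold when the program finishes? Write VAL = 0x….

VAL = 0x3c

[0] flags=1001 → (cmp)
[1] flags=1001 EQ?F → skip
[2] flags=1001 PL?F → skip
[3] flags=1001 GE?T → r4=0xdc
[4] flags=1010 → (cmp)
[5] flags=1010 VC?T → r2=0x5a
[6] flags=1010 VC?T → r3=0xb0
[7] flags=1010 GT?F → skip
[8] flags=0000 → (cmp)
[9] flags=0000 VC?T → r2=0x6c
[10] flags=0000 GE?T → r4=0x30
[11] flags=0000 GT?T → r2=0x3c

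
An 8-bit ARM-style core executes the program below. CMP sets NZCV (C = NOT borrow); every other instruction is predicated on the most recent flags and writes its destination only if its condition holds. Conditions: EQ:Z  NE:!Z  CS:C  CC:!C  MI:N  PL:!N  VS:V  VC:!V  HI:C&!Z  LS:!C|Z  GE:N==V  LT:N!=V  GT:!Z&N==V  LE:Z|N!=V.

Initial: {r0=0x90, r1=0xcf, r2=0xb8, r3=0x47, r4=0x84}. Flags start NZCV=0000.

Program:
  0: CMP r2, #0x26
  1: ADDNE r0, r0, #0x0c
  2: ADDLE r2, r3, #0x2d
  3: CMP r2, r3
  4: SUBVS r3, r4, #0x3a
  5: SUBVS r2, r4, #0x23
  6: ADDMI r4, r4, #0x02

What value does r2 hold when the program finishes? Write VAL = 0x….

0: ✓ CMP  NZCV=1010
1: ✓ ADDNE  r0←0x9c
2: ✓ ADDLE  r2←0x74
3: ✓ CMP  NZCV=0010
4: · SUBVS
5: · SUBVS
6: · ADDMI

VAL = 0x74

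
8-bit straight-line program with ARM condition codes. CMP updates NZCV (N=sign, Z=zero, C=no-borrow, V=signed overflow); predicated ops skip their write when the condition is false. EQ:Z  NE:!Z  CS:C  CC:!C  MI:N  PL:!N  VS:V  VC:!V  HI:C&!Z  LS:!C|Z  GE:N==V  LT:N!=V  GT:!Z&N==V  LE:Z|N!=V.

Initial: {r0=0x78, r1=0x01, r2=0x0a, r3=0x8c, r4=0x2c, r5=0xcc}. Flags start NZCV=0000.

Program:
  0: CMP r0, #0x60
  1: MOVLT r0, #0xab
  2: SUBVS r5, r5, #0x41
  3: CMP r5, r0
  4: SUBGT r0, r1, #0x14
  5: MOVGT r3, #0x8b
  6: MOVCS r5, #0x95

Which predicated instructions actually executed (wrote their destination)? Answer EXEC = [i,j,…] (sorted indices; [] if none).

[0] flags=0010 → (cmp)
[1] flags=0010 LT?F → skip
[2] flags=0010 VS?F → skip
[3] flags=0011 → (cmp)
[4] flags=0011 GT?F → skip
[5] flags=0011 GT?F → skip
[6] flags=0011 CS?T → r5=0x95

EXEC = [6]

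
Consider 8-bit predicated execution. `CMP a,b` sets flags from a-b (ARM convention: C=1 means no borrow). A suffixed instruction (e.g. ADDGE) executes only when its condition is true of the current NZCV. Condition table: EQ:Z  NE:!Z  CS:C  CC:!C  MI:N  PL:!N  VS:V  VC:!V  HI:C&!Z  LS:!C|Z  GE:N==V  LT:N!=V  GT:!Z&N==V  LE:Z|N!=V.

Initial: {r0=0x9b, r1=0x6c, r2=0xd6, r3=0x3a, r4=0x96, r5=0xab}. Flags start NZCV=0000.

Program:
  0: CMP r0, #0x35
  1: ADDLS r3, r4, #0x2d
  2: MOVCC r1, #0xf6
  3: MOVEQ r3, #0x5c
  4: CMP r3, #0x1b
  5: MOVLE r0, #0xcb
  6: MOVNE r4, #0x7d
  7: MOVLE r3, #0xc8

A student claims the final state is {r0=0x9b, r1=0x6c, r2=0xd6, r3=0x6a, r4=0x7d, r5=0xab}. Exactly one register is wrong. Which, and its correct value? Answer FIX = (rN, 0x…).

[0] flags=0011 → (cmp)
[1] flags=0011 LS?F → skip
[2] flags=0011 CC?F → skip
[3] flags=0011 EQ?F → skip
[4] flags=0010 → (cmp)
[5] flags=0010 LE?F → skip
[6] flags=0010 NE?T → r4=0x7d
[7] flags=0010 LE?F → skip

FIX = (r3, 0x3a)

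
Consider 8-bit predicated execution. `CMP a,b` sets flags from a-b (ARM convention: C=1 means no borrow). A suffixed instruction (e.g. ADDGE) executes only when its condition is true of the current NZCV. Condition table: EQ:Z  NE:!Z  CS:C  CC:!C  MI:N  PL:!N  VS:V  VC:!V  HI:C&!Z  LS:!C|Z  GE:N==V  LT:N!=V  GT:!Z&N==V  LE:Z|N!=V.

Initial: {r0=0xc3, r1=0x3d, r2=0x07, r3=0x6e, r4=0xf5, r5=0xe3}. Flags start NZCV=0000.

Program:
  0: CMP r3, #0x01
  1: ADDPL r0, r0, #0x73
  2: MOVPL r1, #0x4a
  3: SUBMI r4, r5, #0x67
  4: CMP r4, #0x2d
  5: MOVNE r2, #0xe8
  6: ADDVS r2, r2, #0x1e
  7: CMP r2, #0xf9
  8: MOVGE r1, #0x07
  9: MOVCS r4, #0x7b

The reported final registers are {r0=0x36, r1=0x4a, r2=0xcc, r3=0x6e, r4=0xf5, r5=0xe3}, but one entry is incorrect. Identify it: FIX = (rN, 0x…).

FIX = (r2, 0xe8)

[0] flags=0010 → (cmp)
[1] flags=0010 PL?T → r0=0x36
[2] flags=0010 PL?T → r1=0x4a
[3] flags=0010 MI?F → skip
[4] flags=1010 → (cmp)
[5] flags=1010 NE?T → r2=0xe8
[6] flags=1010 VS?F → skip
[7] flags=1000 → (cmp)
[8] flags=1000 GE?F → skip
[9] flags=1000 CS?F → skip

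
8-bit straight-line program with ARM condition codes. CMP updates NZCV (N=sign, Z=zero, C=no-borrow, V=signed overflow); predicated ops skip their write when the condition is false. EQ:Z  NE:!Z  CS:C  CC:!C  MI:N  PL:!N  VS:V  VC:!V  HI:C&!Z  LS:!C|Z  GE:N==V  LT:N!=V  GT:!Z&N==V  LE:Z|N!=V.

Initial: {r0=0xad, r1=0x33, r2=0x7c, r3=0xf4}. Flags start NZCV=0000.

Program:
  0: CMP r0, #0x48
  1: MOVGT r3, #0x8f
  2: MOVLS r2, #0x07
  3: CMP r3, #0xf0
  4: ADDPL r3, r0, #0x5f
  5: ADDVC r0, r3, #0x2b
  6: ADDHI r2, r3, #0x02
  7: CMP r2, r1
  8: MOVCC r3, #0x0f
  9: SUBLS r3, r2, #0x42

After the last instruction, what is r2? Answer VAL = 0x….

0: ✓ CMP  NZCV=0011
1: · MOVGT
2: · MOVLS
3: ✓ CMP  NZCV=0010
4: ✓ ADDPL  r3←0x0c
5: ✓ ADDVC  r0←0x37
6: ✓ ADDHI  r2←0x0e
7: ✓ CMP  NZCV=1000
8: ✓ MOVCC  r3←0x0f
9: ✓ SUBLS  r3←0xcc

VAL = 0x0e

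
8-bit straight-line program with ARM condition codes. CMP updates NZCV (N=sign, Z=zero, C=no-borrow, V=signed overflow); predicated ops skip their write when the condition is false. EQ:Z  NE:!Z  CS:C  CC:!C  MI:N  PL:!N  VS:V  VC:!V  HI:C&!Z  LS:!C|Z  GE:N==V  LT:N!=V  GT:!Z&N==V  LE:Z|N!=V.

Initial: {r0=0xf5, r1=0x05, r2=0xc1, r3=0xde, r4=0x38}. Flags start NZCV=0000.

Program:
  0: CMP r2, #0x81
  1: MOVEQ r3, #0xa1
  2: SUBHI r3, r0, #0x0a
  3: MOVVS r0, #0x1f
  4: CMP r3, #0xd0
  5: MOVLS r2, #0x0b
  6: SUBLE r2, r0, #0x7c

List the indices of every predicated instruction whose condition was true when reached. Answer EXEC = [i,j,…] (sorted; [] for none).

[0] flags=0010 → (cmp)
[1] flags=0010 EQ?F → skip
[2] flags=0010 HI?T → r3=0xeb
[3] flags=0010 VS?F → skip
[4] flags=0010 → (cmp)
[5] flags=0010 LS?F → skip
[6] flags=0010 LE?F → skip

EXEC = [2]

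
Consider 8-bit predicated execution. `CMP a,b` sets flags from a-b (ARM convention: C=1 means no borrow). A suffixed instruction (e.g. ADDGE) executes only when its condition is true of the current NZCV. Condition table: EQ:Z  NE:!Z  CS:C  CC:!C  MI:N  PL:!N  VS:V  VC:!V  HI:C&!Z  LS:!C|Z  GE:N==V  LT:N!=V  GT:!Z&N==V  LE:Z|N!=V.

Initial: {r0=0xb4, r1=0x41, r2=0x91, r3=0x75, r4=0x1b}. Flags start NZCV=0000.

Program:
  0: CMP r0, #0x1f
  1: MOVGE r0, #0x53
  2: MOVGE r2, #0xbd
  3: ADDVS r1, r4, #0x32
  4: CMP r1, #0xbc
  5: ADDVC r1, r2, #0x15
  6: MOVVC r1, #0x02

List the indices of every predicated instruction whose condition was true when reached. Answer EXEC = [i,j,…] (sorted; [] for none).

0: ✓ CMP  NZCV=1010
1: · MOVGE
2: · MOVGE
3: · ADDVS
4: ✓ CMP  NZCV=1001
5: · ADDVC
6: · MOVVC

EXEC = []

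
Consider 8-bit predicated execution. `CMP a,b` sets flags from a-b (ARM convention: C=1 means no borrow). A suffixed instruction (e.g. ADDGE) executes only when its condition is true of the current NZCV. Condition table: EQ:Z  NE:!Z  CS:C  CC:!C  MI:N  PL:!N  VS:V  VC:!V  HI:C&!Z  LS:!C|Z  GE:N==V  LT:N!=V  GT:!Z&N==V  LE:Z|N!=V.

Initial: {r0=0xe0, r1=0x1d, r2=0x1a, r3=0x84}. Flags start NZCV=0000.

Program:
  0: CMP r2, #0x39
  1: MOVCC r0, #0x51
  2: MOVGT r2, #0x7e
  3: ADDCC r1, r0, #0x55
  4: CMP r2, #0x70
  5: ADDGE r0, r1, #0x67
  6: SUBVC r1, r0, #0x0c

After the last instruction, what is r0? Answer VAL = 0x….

0: ✓ CMP  NZCV=1000
1: ✓ MOVCC  r0←0x51
2: · MOVGT
3: ✓ ADDCC  r1←0xa6
4: ✓ CMP  NZCV=1000
5: · ADDGE
6: ✓ SUBVC  r1←0x45

VAL = 0x51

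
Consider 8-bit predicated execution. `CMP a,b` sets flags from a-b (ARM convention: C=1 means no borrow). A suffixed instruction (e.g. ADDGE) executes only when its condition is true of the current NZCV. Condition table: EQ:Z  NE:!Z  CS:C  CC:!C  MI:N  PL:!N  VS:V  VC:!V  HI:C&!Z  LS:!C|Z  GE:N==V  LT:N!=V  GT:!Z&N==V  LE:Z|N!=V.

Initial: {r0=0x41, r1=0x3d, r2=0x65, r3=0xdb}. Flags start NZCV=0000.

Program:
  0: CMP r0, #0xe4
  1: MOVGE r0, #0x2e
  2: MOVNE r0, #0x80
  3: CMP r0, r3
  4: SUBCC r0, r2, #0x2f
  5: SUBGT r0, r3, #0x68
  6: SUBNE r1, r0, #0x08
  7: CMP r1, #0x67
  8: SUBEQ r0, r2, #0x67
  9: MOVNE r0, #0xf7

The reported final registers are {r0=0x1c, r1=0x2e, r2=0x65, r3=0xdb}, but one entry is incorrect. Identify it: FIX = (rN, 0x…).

[0] flags=0000 → (cmp)
[1] flags=0000 GE?T → r0=0x2e
[2] flags=0000 NE?T → r0=0x80
[3] flags=1000 → (cmp)
[4] flags=1000 CC?T → r0=0x36
[5] flags=1000 GT?F → skip
[6] flags=1000 NE?T → r1=0x2e
[7] flags=1000 → (cmp)
[8] flags=1000 EQ?F → skip
[9] flags=1000 NE?T → r0=0xf7

FIX = (r0, 0xf7)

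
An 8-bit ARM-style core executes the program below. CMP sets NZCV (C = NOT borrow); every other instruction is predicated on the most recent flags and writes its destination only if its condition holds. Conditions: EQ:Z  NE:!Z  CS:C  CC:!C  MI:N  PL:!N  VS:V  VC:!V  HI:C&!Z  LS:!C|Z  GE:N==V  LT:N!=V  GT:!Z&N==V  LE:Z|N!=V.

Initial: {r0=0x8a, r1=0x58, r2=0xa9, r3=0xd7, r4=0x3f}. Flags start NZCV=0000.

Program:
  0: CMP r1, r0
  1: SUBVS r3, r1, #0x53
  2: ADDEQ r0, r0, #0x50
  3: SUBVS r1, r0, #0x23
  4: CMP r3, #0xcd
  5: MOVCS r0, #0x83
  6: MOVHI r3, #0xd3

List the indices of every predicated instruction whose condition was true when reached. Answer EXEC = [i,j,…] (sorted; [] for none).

EXEC = [1,3]

[0] flags=1001 → (cmp)
[1] flags=1001 VS?T → r3=0x05
[2] flags=1001 EQ?F → skip
[3] flags=1001 VS?T → r1=0x67
[4] flags=0000 → (cmp)
[5] flags=0000 CS?F → skip
[6] flags=0000 HI?F → skip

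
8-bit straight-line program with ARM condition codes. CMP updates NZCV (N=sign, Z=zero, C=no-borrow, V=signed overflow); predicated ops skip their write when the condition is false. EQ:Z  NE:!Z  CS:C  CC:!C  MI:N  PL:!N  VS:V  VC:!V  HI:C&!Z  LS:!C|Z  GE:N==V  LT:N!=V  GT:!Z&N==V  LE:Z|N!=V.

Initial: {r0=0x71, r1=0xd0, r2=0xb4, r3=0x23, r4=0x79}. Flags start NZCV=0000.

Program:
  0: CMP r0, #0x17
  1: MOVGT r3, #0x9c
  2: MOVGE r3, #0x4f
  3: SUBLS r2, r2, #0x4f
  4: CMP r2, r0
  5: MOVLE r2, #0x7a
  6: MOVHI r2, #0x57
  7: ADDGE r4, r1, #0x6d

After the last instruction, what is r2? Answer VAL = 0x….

[0] flags=0010 → (cmp)
[1] flags=0010 GT?T → r3=0x9c
[2] flags=0010 GE?T → r3=0x4f
[3] flags=0010 LS?F → skip
[4] flags=0011 → (cmp)
[5] flags=0011 LE?T → r2=0x7a
[6] flags=0011 HI?T → r2=0x57
[7] flags=0011 GE?F → skip

VAL = 0x57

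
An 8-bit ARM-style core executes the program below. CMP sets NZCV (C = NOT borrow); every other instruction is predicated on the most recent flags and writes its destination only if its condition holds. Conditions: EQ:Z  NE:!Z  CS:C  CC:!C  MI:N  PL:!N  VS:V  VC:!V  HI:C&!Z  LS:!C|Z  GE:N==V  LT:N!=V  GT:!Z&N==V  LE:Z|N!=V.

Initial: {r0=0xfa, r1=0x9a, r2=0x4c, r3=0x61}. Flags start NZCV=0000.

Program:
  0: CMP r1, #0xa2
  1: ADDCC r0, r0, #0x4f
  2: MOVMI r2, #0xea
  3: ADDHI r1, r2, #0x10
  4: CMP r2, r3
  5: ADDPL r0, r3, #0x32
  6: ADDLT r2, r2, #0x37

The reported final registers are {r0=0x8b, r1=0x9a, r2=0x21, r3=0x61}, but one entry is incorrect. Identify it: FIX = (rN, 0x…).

FIX = (r0, 0x49)

0: ✓ CMP  NZCV=1000
1: ✓ ADDCC  r0←0x49
2: ✓ MOVMI  r2←0xea
3: · ADDHI
4: ✓ CMP  NZCV=1010
5: · ADDPL
6: ✓ ADDLT  r2←0x21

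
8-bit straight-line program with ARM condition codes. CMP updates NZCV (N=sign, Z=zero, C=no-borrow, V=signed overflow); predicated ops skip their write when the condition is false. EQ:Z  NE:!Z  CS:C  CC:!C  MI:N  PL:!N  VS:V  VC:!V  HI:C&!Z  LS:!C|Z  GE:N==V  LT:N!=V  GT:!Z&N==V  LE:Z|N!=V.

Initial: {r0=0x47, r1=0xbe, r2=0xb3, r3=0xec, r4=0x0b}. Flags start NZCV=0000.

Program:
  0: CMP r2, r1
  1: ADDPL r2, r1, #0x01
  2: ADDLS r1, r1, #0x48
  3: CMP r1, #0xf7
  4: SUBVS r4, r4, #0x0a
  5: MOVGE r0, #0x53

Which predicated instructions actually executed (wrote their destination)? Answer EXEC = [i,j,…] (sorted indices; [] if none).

[0] flags=1000 → (cmp)
[1] flags=1000 PL?F → skip
[2] flags=1000 LS?T → r1=0x06
[3] flags=0000 → (cmp)
[4] flags=0000 VS?F → skip
[5] flags=0000 GE?T → r0=0x53

EXEC = [2,5]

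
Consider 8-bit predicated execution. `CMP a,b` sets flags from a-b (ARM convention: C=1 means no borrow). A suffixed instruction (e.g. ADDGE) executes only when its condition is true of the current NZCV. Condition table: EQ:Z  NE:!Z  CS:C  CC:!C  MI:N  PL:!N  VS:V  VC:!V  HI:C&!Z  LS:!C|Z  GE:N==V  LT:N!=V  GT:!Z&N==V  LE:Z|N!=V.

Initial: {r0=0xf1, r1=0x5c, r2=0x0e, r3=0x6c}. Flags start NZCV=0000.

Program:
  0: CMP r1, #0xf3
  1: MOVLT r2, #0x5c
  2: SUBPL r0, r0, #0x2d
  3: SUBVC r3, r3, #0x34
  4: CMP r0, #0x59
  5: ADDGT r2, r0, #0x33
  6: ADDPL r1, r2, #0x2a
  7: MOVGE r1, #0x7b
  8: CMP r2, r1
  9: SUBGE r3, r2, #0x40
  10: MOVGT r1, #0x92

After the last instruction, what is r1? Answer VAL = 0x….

0: ✓ CMP  NZCV=0000
1: · MOVLT
2: ✓ SUBPL  r0←0xc4
3: ✓ SUBVC  r3←0x38
4: ✓ CMP  NZCV=0011
5: · ADDGT
6: ✓ ADDPL  r1←0x38
7: · MOVGE
8: ✓ CMP  NZCV=1000
9: · SUBGE
10: · MOVGT

VAL = 0x38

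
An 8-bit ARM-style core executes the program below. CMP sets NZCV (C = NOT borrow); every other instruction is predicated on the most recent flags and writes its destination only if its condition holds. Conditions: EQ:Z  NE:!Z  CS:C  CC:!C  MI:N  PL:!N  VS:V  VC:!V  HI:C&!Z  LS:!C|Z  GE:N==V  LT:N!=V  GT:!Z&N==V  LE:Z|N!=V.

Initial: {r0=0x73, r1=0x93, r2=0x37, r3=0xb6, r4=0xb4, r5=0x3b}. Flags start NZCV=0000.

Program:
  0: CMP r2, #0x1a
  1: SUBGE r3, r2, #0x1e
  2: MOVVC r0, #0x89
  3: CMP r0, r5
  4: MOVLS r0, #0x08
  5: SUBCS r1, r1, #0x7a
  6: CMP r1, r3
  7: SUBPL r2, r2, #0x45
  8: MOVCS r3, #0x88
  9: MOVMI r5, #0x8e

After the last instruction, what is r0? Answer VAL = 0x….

VAL = 0x89

0: ✓ CMP  NZCV=0010
1: ✓ SUBGE  r3←0x19
2: ✓ MOVVC  r0←0x89
3: ✓ CMP  NZCV=0011
4: · MOVLS
5: ✓ SUBCS  r1←0x19
6: ✓ CMP  NZCV=0110
7: ✓ SUBPL  r2←0xf2
8: ✓ MOVCS  r3←0x88
9: · MOVMI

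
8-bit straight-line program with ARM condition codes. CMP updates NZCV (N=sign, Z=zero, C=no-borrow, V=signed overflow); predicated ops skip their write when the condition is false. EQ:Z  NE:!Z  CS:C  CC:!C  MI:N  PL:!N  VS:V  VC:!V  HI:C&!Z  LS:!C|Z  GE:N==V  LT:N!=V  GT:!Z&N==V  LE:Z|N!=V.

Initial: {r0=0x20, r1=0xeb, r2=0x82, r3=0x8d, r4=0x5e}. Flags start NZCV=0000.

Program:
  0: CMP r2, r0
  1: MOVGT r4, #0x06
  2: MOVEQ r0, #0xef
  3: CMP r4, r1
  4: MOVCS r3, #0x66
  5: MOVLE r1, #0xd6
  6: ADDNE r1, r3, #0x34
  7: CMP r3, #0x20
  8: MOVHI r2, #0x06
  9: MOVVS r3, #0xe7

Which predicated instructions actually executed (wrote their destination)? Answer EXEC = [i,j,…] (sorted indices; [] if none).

EXEC = [6,8,9]

0: ✓ CMP  NZCV=0011
1: · MOVGT
2: · MOVEQ
3: ✓ CMP  NZCV=0000
4: · MOVCS
5: · MOVLE
6: ✓ ADDNE  r1←0xc1
7: ✓ CMP  NZCV=0011
8: ✓ MOVHI  r2←0x06
9: ✓ MOVVS  r3←0xe7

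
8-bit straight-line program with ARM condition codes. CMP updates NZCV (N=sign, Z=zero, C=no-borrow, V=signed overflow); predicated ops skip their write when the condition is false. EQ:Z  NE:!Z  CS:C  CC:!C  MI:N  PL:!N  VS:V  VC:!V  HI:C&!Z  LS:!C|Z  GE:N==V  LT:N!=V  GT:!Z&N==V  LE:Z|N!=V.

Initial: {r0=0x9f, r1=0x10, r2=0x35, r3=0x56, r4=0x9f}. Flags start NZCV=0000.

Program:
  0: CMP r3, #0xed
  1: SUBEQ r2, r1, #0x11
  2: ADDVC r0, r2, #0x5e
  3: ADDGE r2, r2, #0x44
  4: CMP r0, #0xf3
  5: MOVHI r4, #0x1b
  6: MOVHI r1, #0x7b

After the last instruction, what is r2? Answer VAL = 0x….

VAL = 0x79

0: ✓ CMP  NZCV=0000
1: · SUBEQ
2: ✓ ADDVC  r0←0x93
3: ✓ ADDGE  r2←0x79
4: ✓ CMP  NZCV=1000
5: · MOVHI
6: · MOVHI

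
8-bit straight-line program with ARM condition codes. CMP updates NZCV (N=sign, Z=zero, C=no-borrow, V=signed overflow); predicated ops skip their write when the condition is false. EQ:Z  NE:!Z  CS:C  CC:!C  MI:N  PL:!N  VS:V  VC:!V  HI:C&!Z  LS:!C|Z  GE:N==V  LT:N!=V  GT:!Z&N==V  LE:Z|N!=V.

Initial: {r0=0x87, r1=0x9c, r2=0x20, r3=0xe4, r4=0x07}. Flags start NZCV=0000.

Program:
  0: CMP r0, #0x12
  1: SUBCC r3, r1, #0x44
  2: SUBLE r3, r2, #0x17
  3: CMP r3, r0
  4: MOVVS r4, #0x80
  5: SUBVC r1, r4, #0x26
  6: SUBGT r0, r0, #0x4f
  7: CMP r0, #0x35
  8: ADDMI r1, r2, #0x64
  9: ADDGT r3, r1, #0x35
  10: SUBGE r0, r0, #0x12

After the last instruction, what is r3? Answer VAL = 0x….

VAL = 0xd1

0: ✓ CMP  NZCV=0011
1: · SUBCC
2: ✓ SUBLE  r3←0x09
3: ✓ CMP  NZCV=1001
4: ✓ MOVVS  r4←0x80
5: · SUBVC
6: ✓ SUBGT  r0←0x38
7: ✓ CMP  NZCV=0010
8: · ADDMI
9: ✓ ADDGT  r3←0xd1
10: ✓ SUBGE  r0←0x26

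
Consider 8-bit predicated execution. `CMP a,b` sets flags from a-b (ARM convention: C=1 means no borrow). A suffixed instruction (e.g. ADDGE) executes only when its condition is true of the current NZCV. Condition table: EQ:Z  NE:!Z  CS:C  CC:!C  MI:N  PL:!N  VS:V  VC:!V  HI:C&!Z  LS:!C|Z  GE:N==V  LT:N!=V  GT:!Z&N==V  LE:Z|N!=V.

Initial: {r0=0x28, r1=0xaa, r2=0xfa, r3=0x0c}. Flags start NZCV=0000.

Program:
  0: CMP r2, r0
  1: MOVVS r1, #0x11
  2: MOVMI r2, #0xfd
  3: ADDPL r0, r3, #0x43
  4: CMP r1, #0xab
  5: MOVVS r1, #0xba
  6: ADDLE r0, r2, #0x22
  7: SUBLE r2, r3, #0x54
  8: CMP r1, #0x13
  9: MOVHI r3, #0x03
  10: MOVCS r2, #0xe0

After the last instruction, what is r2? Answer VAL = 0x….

[0] flags=1010 → (cmp)
[1] flags=1010 VS?F → skip
[2] flags=1010 MI?T → r2=0xfd
[3] flags=1010 PL?F → skip
[4] flags=1000 → (cmp)
[5] flags=1000 VS?F → skip
[6] flags=1000 LE?T → r0=0x1f
[7] flags=1000 LE?T → r2=0xb8
[8] flags=1010 → (cmp)
[9] flags=1010 HI?T → r3=0x03
[10] flags=1010 CS?T → r2=0xe0

VAL = 0xe0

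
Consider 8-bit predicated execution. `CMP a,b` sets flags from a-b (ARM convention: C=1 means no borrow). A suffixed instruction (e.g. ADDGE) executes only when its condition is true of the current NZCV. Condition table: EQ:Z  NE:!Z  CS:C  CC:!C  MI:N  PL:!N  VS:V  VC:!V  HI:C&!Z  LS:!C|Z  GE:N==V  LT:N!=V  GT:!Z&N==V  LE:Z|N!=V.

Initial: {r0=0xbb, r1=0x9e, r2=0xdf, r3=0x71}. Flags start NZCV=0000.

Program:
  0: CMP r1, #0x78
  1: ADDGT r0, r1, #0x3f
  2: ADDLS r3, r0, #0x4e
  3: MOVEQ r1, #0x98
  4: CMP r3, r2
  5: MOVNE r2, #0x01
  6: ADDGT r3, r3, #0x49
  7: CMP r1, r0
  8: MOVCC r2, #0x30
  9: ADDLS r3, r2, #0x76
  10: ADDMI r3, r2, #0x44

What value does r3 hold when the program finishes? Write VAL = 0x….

VAL = 0x74

[0] flags=0011 → (cmp)
[1] flags=0011 GT?F → skip
[2] flags=0011 LS?F → skip
[3] flags=0011 EQ?F → skip
[4] flags=1001 → (cmp)
[5] flags=1001 NE?T → r2=0x01
[6] flags=1001 GT?T → r3=0xba
[7] flags=1000 → (cmp)
[8] flags=1000 CC?T → r2=0x30
[9] flags=1000 LS?T → r3=0xa6
[10] flags=1000 MI?T → r3=0x74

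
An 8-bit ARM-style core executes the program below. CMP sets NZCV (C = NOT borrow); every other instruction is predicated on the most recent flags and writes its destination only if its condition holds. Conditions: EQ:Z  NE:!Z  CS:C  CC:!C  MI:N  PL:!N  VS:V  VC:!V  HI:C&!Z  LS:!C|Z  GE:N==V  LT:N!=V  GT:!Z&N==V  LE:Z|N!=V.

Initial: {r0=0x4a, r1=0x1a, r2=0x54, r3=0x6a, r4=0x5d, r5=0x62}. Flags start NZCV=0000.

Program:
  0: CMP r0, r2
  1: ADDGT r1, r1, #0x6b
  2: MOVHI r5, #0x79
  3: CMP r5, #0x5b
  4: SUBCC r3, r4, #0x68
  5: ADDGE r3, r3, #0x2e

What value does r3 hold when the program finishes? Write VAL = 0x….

VAL = 0x98

[0] flags=1000 → (cmp)
[1] flags=1000 GT?F → skip
[2] flags=1000 HI?F → skip
[3] flags=0010 → (cmp)
[4] flags=0010 CC?F → skip
[5] flags=0010 GE?T → r3=0x98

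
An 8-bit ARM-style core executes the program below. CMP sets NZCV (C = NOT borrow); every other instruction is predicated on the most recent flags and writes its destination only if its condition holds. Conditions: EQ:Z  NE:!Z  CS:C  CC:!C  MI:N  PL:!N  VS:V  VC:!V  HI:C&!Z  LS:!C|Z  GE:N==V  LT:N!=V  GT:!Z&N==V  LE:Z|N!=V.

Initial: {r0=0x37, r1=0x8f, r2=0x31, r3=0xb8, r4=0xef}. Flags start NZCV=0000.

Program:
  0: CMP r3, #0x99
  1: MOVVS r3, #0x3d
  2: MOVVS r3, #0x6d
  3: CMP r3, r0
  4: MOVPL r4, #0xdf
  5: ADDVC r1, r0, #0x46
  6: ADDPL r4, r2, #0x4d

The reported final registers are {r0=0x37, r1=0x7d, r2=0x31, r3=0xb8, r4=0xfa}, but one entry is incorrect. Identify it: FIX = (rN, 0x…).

[0] flags=0010 → (cmp)
[1] flags=0010 VS?F → skip
[2] flags=0010 VS?F → skip
[3] flags=1010 → (cmp)
[4] flags=1010 PL?F → skip
[5] flags=1010 VC?T → r1=0x7d
[6] flags=1010 PL?F → skip

FIX = (r4, 0xef)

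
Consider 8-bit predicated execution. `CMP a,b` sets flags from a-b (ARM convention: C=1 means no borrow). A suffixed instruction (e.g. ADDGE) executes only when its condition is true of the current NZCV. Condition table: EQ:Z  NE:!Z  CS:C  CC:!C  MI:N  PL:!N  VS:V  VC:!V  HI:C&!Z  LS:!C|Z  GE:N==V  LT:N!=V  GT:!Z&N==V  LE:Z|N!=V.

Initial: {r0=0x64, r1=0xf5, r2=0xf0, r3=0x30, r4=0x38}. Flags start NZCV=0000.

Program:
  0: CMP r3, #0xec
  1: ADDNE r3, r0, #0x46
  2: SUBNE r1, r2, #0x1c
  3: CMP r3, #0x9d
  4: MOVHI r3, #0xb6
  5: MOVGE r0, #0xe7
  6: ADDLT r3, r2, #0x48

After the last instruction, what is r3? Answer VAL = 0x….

0: ✓ CMP  NZCV=0000
1: ✓ ADDNE  r3←0xaa
2: ✓ SUBNE  r1←0xd4
3: ✓ CMP  NZCV=0010
4: ✓ MOVHI  r3←0xb6
5: ✓ MOVGE  r0←0xe7
6: · ADDLT

VAL = 0xb6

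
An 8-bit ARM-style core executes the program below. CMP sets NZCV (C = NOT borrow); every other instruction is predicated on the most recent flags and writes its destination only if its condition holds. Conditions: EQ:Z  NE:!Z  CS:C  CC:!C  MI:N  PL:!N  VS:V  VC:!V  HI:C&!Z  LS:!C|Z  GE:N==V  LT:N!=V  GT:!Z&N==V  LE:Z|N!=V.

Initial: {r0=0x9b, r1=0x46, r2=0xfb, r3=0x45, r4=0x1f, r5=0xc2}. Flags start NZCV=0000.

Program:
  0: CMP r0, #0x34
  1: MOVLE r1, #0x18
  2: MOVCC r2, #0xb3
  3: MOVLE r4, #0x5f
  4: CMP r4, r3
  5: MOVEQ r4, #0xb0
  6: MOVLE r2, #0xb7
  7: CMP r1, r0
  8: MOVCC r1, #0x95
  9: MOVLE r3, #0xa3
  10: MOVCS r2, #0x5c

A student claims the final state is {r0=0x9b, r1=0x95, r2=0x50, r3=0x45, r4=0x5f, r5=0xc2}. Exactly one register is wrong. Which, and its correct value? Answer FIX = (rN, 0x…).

FIX = (r2, 0xfb)

[0] flags=0011 → (cmp)
[1] flags=0011 LE?T → r1=0x18
[2] flags=0011 CC?F → skip
[3] flags=0011 LE?T → r4=0x5f
[4] flags=0010 → (cmp)
[5] flags=0010 EQ?F → skip
[6] flags=0010 LE?F → skip
[7] flags=0000 → (cmp)
[8] flags=0000 CC?T → r1=0x95
[9] flags=0000 LE?F → skip
[10] flags=0000 CS?F → skip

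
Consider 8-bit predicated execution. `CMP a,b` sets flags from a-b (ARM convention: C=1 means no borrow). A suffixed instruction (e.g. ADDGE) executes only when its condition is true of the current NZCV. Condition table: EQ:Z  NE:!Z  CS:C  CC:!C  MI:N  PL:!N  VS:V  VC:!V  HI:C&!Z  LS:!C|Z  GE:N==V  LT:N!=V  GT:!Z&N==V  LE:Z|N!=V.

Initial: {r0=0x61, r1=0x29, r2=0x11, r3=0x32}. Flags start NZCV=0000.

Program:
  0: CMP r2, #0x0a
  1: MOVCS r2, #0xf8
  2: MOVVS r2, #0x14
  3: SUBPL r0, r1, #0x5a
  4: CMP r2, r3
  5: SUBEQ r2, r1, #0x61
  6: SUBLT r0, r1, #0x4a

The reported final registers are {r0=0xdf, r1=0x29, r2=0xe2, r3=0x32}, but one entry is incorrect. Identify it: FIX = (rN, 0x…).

FIX = (r2, 0xf8)

[0] flags=0010 → (cmp)
[1] flags=0010 CS?T → r2=0xf8
[2] flags=0010 VS?F → skip
[3] flags=0010 PL?T → r0=0xcf
[4] flags=1010 → (cmp)
[5] flags=1010 EQ?F → skip
[6] flags=1010 LT?T → r0=0xdf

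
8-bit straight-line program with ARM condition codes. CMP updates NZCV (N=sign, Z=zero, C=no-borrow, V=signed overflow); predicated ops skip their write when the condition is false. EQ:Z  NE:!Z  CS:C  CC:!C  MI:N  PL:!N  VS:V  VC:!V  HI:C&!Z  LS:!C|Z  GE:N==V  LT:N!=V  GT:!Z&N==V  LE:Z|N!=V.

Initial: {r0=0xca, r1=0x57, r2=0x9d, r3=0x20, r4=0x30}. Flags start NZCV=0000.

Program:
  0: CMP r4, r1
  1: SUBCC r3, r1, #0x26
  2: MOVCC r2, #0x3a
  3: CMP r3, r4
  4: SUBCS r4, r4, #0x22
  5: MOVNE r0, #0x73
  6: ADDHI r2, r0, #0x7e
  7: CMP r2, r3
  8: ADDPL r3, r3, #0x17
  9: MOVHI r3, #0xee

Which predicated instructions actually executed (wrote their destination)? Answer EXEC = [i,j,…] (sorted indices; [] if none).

0: ✓ CMP  NZCV=1000
1: ✓ SUBCC  r3←0x31
2: ✓ MOVCC  r2←0x3a
3: ✓ CMP  NZCV=0010
4: ✓ SUBCS  r4←0x0e
5: ✓ MOVNE  r0←0x73
6: ✓ ADDHI  r2←0xf1
7: ✓ CMP  NZCV=1010
8: · ADDPL
9: ✓ MOVHI  r3←0xee

EXEC = [1,2,4,5,6,9]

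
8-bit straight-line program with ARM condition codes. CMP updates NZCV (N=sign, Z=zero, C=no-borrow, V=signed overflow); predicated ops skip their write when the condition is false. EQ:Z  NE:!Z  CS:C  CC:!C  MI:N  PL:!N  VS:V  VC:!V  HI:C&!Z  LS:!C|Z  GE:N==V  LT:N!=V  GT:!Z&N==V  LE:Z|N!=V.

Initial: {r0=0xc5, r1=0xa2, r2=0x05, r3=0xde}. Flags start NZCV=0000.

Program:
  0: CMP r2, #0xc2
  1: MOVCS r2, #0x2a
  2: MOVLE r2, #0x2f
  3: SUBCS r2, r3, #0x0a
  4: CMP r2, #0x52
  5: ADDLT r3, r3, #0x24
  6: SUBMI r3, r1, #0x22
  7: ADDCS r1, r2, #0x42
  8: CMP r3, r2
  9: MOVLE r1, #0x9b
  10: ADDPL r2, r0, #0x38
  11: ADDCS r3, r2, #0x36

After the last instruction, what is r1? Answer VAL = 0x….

VAL = 0x9b

[0] flags=0000 → (cmp)
[1] flags=0000 CS?F → skip
[2] flags=0000 LE?F → skip
[3] flags=0000 CS?F → skip
[4] flags=1000 → (cmp)
[5] flags=1000 LT?T → r3=0x02
[6] flags=1000 MI?T → r3=0x80
[7] flags=1000 CS?F → skip
[8] flags=0011 → (cmp)
[9] flags=0011 LE?T → r1=0x9b
[10] flags=0011 PL?T → r2=0xfd
[11] flags=0011 CS?T → r3=0x33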